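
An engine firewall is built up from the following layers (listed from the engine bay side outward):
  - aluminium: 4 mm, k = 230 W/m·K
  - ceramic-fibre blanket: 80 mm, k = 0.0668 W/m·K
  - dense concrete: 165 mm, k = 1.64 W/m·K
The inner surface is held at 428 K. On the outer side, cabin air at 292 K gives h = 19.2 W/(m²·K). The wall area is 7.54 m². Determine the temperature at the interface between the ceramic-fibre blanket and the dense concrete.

Treating each layer as a thermal resistance in series:
R_aluminium = L/(kA) = 0.004/(230×7.54) = 2.307×10^-6 K/W
R_ceramic-fibre blanket = L/(kA) = 0.08/(0.0668×7.54) = 0.1588 K/W
R_dense concrete = L/(kA) = 0.165/(1.64×7.54) = 0.01334 K/W
R_outer film = 1/(h_o·A) = 1/(19.2×7.54) = 0.006908 K/W
R_total = 0.1791 K/W;  Q = ΔT/R_total = 136/0.1791 = 759.4 W
T_interface = T_inner − Q·ΣR(inner→interface) = 428 − 759×0.1588

T ≈ 307 K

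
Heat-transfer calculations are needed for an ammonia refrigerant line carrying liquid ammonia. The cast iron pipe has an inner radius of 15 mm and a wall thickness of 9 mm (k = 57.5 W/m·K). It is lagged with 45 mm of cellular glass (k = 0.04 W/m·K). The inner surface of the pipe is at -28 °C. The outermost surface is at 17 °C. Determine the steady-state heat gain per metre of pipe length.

q′ ≈ 10.7 W/m

Radial resistances (cylindrical: R_cond = ln(r_o/r_i)/(2πkL), R_conv = 1/(h·2πrL)):
R_cast iron pipe wall = ln(24/15)/(2π×57.5×1) = 0.001301 K/W
R_cellular glass = ln(69/24)/(2π×0.04×1) = 4.202 K/W
R_total = 4.203 K/W
Q = ΔT/R_total = 45/4.203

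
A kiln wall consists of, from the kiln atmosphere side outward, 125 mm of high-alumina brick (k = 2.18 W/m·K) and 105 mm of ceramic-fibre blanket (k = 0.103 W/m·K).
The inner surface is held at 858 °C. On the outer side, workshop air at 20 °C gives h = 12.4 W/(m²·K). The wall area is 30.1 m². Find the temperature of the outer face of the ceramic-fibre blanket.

T ≈ 78.4 °C

Treating each layer as a thermal resistance in series:
R_high-alumina brick = L/(kA) = 0.125/(2.18×30.1) = 0.001905 K/W
R_ceramic-fibre blanket = L/(kA) = 0.105/(0.103×30.1) = 0.03387 K/W
R_outer film = 1/(h_o·A) = 1/(12.4×30.1) = 0.002679 K/W
R_total = 0.03845 K/W;  Q = ΔT/R_total = 838/0.03845 = 21790 W
T_interface = T_inner − Q·ΣR(inner→interface) = 858 − 21800×0.03577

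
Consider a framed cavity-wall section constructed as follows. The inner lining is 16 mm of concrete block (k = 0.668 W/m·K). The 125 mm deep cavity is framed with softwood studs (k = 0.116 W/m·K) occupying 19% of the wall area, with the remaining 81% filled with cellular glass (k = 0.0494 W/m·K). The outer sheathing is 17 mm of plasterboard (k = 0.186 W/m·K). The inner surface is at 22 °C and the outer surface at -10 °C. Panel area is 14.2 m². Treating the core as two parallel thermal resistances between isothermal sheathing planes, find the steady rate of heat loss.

Sheathing layers in series; stud and cavity paths in parallel between them.
R_inner = 0.016/(0.668×14.2) = 0.001687 K/W
R_stud  = 0.125/(0.116×0.19×14.2) = 0.3994 K/W
R_cav   = 0.125/(0.0494×0.81×14.2) = 0.22 K/W
1/R_core = 1/R_stud + 1/R_cav → R_core = 0.1419 K/W
R_outer = 0.017/(0.186×14.2) = 0.006436 K/W
R_total = 0.15 K/W
Q = ΔT/R_total = 32/0.15

Q ≈ 213 W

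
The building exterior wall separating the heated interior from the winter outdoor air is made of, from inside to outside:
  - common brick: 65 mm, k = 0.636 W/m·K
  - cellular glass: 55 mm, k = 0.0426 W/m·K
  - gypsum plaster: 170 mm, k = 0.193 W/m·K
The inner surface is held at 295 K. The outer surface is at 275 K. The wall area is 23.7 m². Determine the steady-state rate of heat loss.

Q ≈ 208 W

Treating each layer as a thermal resistance in series:
R_common brick = L/(kA) = 0.065/(0.636×23.7) = 0.004312 K/W
R_cellular glass = L/(kA) = 0.055/(0.0426×23.7) = 0.05448 K/W
R_gypsum plaster = L/(kA) = 0.17/(0.193×23.7) = 0.03717 K/W
R_total = 0.09595 K/W
Q = ΔT / R_total = 20 / 0.09595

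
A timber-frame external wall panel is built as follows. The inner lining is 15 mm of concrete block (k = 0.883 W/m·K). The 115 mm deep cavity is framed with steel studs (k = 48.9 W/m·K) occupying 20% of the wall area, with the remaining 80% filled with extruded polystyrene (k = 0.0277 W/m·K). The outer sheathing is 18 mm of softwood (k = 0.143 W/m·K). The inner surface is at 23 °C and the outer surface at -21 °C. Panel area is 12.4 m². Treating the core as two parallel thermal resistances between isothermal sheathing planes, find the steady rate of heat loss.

Q ≈ 3530 W

Sheathing layers in series; stud and cavity paths in parallel between them.
R_inner = 0.015/(0.883×12.4) = 0.00137 K/W
R_stud  = 0.115/(48.9×0.2×12.4) = 9.483×10^-4 K/W
R_cav   = 0.115/(0.0277×0.8×12.4) = 0.4185 K/W
1/R_core = 1/R_stud + 1/R_cav → R_core = 9.461×10^-4 K/W
R_outer = 0.018/(0.143×12.4) = 0.01015 K/W
R_total = 0.01247 K/W
Q = ΔT/R_total = 44/0.01247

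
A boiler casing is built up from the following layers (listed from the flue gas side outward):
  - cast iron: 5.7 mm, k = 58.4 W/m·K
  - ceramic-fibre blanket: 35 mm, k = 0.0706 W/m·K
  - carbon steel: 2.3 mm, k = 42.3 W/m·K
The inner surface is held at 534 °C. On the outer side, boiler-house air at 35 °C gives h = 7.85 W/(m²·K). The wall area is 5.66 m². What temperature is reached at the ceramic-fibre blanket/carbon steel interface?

Using the resistance-network approach (series):
R_cast iron = L/(kA) = 0.0057/(58.4×5.66) = 1.724×10^-5 K/W
R_ceramic-fibre blanket = L/(kA) = 0.035/(0.0706×5.66) = 0.08759 K/W
R_carbon steel = L/(kA) = 0.0023/(42.3×5.66) = 9.607×10^-6 K/W
R_outer film = 1/(h_o·A) = 1/(7.85×5.66) = 0.02251 K/W
R_total = 0.1101 K/W;  Q = ΔT/R_total = 499/0.1101 = 4531 W
T_interface = T_inner − Q·ΣR(inner→interface) = 534 − 4530×0.08761

T ≈ 137 °C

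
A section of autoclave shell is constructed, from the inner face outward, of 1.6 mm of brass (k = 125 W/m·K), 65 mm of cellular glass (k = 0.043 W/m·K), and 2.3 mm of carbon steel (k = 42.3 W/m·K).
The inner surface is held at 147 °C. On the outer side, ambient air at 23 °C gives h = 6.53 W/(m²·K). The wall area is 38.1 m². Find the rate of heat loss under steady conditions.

Q ≈ 2840 W

Thermal resistances in series:
R_brass = L/(kA) = 0.0016/(125×38.1) = 3.36×10^-7 K/W
R_cellular glass = L/(kA) = 0.065/(0.043×38.1) = 0.03968 K/W
R_carbon steel = L/(kA) = 0.0023/(42.3×38.1) = 1.427×10^-6 K/W
R_outer film = 1/(h_o·A) = 1/(6.53×38.1) = 0.004019 K/W
R_total = 0.0437 K/W
Q = ΔT / R_total = 124 / 0.0437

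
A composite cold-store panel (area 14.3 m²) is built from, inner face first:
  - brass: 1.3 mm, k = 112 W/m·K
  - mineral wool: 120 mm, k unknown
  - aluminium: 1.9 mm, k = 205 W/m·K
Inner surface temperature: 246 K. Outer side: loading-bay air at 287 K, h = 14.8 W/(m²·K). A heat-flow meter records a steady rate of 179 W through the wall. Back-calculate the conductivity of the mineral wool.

k ≈ 0.0374 W/(m·K)

Using the resistance-network approach (series):
R_brass = L/(kA) = 0.0013/(112×14.3) = 8.117×10^-7 K/W
R_aluminium = L/(kA) = 0.0019/(205×14.3) = 6.481×10^-7 K/W
R_outer film = 1/(h_o·A) = 1/(14.8×14.3) = 0.004725 K/W
Sum of known resistances R_other = 0.004726 K/W
Total R = ΔT/Q = 41/179 = 0.2291 K/W
R_mineral wool = R_total − R_other = 0.2243 K/W
k = L/(R·A) = 0.12/(0.2243×14.3)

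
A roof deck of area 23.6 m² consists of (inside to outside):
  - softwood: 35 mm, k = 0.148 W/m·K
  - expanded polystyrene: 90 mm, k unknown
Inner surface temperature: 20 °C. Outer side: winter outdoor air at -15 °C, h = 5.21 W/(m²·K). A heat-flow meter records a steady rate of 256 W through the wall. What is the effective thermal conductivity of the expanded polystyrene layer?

Using the resistance-network approach (series):
R_softwood = L/(kA) = 0.035/(0.148×23.6) = 0.01002 K/W
R_outer film = 1/(h_o·A) = 1/(5.21×23.6) = 0.008133 K/W
Sum of known resistances R_other = 0.01815 K/W
Total R = ΔT/Q = 35/256 = 0.1367 K/W
R_expanded polystyrene = R_total − R_other = 0.1186 K/W
k = L/(R·A) = 0.09/(0.1186×23.6)

k ≈ 0.0322 W/(m·K)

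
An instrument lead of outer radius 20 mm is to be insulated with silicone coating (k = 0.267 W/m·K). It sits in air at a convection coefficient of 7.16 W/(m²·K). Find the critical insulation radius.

For a cylinder r_cr = k/h = 0.267/7.16
r_cr = 37.3 mm; since the bare radius (20 mm) is below r_cr, adding a thin layer of insulation will *increase* heat loss.

r_cr ≈ 37.3 mm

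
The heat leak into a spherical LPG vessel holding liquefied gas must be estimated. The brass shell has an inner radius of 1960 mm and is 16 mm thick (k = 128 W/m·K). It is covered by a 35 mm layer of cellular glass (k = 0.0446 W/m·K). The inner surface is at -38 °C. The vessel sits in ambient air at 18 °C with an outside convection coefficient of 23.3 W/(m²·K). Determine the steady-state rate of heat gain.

Q ≈ 3380 W

Each spherical layer contributes R = (1/r_i − 1/r_o)/(4πk):
R_brass shell = (1/1.96 − 1/1.976)/(4π×128) = 2.568×10^-6 K/W
R_cellular glass = (1/1.976 − 1/2.011)/(4π×0.0446) = 0.01572 K/W
R_outer film = 1/(h·4πr_o²) = 1/(23.3×4π×2.011²) = 8.445×10^-4 K/W
R_total = 0.01656 K/W
Q = ΔT/R_total = 56/0.01656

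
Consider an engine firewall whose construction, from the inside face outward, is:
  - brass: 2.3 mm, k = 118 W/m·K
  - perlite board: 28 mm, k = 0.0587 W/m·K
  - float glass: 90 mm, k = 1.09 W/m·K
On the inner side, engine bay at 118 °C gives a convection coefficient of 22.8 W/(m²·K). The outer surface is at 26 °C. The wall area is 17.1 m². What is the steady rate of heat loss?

Model the wall as resistances in series:
R_inner film = 1/(h_i·A) = 1/(22.8×17.1) = 0.002565 K/W
R_brass = L/(kA) = 0.0023/(118×17.1) = 1.14×10^-6 K/W
R_perlite board = L/(kA) = 0.028/(0.0587×17.1) = 0.02789 K/W
R_float glass = L/(kA) = 0.09/(1.09×17.1) = 0.004829 K/W
R_total = 0.03529 K/W
Q = ΔT / R_total = 92 / 0.03529

Q ≈ 2610 W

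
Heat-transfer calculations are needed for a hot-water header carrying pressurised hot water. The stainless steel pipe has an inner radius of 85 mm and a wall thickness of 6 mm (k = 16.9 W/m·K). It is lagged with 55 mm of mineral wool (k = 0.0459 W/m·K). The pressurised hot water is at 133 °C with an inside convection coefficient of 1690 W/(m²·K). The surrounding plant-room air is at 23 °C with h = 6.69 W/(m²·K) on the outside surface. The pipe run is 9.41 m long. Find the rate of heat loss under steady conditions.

Q ≈ 574 W

For a radial system each layer contributes R = ln(r_out/r_in)/(2πkL); films add R = 1/(hA).
R_inner film = 1/(h_i·2πr₁L) = 1/(1690×2π×0.085×9.41) = 1.177×10^-4 K/W
R_stainless steel pipe wall = ln(91/85)/(2π×16.9×9.41) = 6.826×10^-5 K/W
R_mineral wool = ln(146/91)/(2π×0.0459×9.41) = 0.1742 K/W
R_outer film = 1/(h_o·2πr_oL) = 1/(6.69×2π×0.146×9.41) = 0.01732 K/W
R_total = 0.1917 K/W
Q = ΔT/R_total = 110/0.1917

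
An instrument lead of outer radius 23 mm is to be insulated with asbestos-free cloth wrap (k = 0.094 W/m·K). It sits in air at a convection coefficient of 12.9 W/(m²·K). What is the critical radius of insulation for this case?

For a cylinder r_cr = k/h = 0.094/12.9
r_cr = 7.29 mm; since the bare radius (23 mm) is above r_cr, any added insulation will reduce heat loss.

r_cr ≈ 7.29 mm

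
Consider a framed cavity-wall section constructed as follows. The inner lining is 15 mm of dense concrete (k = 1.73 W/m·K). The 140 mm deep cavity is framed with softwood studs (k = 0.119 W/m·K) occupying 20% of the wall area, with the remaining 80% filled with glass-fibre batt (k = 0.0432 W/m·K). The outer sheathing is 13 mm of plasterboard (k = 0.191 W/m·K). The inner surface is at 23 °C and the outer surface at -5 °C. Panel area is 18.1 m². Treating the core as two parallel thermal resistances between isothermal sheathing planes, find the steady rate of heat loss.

Q ≈ 205 W

Sheathing layers in series; stud and cavity paths in parallel between them.
R_inner = 0.015/(1.73×18.1) = 4.79×10^-4 K/W
R_stud  = 0.14/(0.119×0.2×18.1) = 0.325 K/W
R_cav   = 0.14/(0.0432×0.8×18.1) = 0.2238 K/W
1/R_core = 1/R_stud + 1/R_cav → R_core = 0.1325 K/W
R_outer = 0.013/(0.191×18.1) = 0.00376 K/W
R_total = 0.1368 K/W
Q = ΔT/R_total = 28/0.1368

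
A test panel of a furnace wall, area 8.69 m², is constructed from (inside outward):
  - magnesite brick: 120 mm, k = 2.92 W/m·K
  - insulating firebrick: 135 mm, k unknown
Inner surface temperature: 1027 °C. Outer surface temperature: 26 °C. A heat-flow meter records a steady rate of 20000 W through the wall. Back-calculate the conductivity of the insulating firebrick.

k ≈ 0.343 W/(m·K)

Series thermal resistances:
R_magnesite brick = L/(kA) = 0.12/(2.92×8.69) = 0.004729 K/W
Sum of known resistances R_other = 0.004729 K/W
Total R = ΔT/Q = 1001/20000 = 0.05005 K/W
R_insulating firebrick = R_total − R_other = 0.04532 K/W
k = L/(R·A) = 0.135/(0.04532×8.69)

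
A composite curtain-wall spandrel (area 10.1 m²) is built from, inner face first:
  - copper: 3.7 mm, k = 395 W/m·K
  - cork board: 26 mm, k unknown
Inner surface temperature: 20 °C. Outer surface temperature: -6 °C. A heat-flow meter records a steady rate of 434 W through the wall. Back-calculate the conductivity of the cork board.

Using the resistance-network approach (series):
R_copper = L/(kA) = 0.0037/(395×10.1) = 9.274×10^-7 K/W
Sum of known resistances R_other = 9.274×10^-7 K/W
Total R = ΔT/Q = 26/434 = 0.05991 K/W
R_cork board = R_total − R_other = 0.05991 K/W
k = L/(R·A) = 0.026/(0.05991×10.1)

k ≈ 0.043 W/(m·K)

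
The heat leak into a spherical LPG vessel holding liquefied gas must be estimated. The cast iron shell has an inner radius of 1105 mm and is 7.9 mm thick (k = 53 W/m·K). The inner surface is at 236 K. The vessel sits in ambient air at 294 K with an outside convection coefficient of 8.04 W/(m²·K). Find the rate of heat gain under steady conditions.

Each spherical layer contributes R = (1/r_i − 1/r_o)/(4πk):
R_cast iron shell = (1/1.105 − 1/1.1129)/(4π×53) = 9.645×10^-6 K/W
R_outer film = 1/(h·4πr_o²) = 1/(8.04×4π×1.1129²) = 0.007991 K/W
R_total = 0.008001 K/W
Q = ΔT/R_total = 58/0.008001

Q ≈ 7250 W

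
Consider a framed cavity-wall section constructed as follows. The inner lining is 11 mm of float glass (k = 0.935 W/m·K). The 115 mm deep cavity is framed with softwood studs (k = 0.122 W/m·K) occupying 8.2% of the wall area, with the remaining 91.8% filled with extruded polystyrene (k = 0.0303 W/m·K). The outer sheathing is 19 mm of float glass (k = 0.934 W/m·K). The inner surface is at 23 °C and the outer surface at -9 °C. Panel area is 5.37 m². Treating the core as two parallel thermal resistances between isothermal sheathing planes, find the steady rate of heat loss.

Sheathing layers in series; stud and cavity paths in parallel between them.
R_inner = 0.011/(0.935×5.37) = 0.002191 K/W
R_stud  = 0.115/(0.122×0.082×5.37) = 2.141 K/W
R_cav   = 0.115/(0.0303×0.918×5.37) = 0.7699 K/W
1/R_core = 1/R_stud + 1/R_cav → R_core = 0.5663 K/W
R_outer = 0.019/(0.934×5.37) = 0.003788 K/W
R_total = 0.5722 K/W
Q = ΔT/R_total = 32/0.5722

Q ≈ 55.9 W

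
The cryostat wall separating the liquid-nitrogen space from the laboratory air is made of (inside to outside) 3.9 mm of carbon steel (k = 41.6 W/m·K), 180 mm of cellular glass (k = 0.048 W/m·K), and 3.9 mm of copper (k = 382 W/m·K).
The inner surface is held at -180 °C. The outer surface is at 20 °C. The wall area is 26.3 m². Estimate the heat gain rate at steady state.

Q ≈ 1400 W

Using the resistance-network approach (series):
R_carbon steel = L/(kA) = 0.0039/(41.6×26.3) = 3.565×10^-6 K/W
R_cellular glass = L/(kA) = 0.18/(0.048×26.3) = 0.1426 K/W
R_copper = L/(kA) = 0.0039/(382×26.3) = 3.882×10^-7 K/W
R_total = 0.1426 K/W
Q = ΔT / R_total = 200 / 0.1426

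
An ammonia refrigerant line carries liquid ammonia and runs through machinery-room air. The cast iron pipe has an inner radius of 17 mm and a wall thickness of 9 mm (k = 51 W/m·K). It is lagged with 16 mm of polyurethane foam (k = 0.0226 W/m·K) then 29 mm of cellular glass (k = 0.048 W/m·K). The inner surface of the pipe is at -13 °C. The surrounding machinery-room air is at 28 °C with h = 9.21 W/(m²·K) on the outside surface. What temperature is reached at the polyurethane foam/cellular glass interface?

Treating each annulus and film as a series resistance:
R_cast iron pipe wall = ln(26/17)/(2π×51×1) = 0.001326 K/W
R_polyurethane foam = ln(42/26)/(2π×0.0226×1) = 3.377 K/W
R_cellular glass = ln(71/42)/(2π×0.048×1) = 1.741 K/W
R_outer film = 1/(h_o·2πr_oL) = 1/(9.21×2π×0.071×1) = 0.2434 K/W
R_total = 5.363 K/W
Q = ΔT/R_total = 41/5.363
Q = 7.65 W/m
T_interface = T_inner + Q·ΣR(inner→interface) = -13 + 7.65×3.379

T ≈ 12.8 °C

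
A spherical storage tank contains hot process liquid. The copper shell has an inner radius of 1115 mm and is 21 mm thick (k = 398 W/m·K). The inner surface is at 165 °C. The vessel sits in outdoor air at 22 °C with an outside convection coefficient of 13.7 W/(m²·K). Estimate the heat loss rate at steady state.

Q ≈ 31700 W

Radial (spherical) resistances in series:
R_copper shell = (1/1.115 − 1/1.136)/(4π×398) = 3.315×10^-6 K/W
R_outer film = 1/(h·4πr_o²) = 1/(13.7×4π×1.136²) = 0.004501 K/W
R_total = 0.004504 K/W
Q = ΔT/R_total = 143/0.004504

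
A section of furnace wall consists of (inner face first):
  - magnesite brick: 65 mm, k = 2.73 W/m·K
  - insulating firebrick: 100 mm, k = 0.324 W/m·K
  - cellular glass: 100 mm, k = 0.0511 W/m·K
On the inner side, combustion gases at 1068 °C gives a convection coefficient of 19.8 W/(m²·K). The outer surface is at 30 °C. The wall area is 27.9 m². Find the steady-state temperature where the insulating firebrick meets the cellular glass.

T ≈ 898 °C

Treating each layer as a thermal resistance in series:
R_inner film = 1/(h_i·A) = 1/(19.8×27.9) = 0.00181 K/W
R_magnesite brick = L/(kA) = 0.065/(2.73×27.9) = 8.534×10^-4 K/W
R_insulating firebrick = L/(kA) = 0.1/(0.324×27.9) = 0.01106 K/W
R_cellular glass = L/(kA) = 0.1/(0.0511×27.9) = 0.07014 K/W
R_total = 0.08387 K/W;  Q = ΔT/R_total = 1038/0.08387 = 12380 W
T_interface = T_inner − Q·ΣR(inner→interface) = 1068 − 12400×0.01373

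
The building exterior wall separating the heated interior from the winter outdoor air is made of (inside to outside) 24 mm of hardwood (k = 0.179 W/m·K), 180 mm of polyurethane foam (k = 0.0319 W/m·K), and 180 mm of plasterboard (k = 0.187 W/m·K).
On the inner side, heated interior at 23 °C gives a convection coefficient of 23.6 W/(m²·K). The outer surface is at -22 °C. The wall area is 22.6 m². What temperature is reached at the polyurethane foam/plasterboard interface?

T ≈ -15.6 °C

Series thermal resistances:
R_inner film = 1/(h_i·A) = 1/(23.6×22.6) = 0.001875 K/W
R_hardwood = L/(kA) = 0.024/(0.179×22.6) = 0.005933 K/W
R_polyurethane foam = L/(kA) = 0.18/(0.0319×22.6) = 0.2497 K/W
R_plasterboard = L/(kA) = 0.18/(0.187×22.6) = 0.04259 K/W
R_total = 0.3001 K/W;  Q = ΔT/R_total = 45/0.3001 = 150 W
T_interface = T_inner − Q·ΣR(inner→interface) = 23 − 150×0.2575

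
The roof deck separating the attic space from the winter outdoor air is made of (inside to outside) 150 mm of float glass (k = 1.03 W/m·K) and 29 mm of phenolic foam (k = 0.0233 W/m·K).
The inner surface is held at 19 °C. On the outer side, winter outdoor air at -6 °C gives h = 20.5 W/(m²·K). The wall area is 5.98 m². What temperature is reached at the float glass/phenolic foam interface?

T ≈ 16.5 °C

Treating each layer as a thermal resistance in series:
R_float glass = L/(kA) = 0.15/(1.03×5.98) = 0.02435 K/W
R_phenolic foam = L/(kA) = 0.029/(0.0233×5.98) = 0.2081 K/W
R_outer film = 1/(h_o·A) = 1/(20.5×5.98) = 0.008157 K/W
R_total = 0.2406 K/W;  Q = ΔT/R_total = 25/0.2406 = 103.9 W
T_interface = T_inner − Q·ΣR(inner→interface) = 19 − 104×0.02435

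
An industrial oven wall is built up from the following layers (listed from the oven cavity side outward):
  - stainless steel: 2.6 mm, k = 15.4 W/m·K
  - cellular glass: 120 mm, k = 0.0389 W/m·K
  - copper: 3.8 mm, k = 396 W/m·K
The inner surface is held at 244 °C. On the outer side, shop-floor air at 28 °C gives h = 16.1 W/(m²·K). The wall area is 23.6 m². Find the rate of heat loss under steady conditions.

Q ≈ 1620 W

Model the wall as resistances in series:
R_stainless steel = L/(kA) = 0.0026/(15.4×23.6) = 7.154×10^-6 K/W
R_cellular glass = L/(kA) = 0.12/(0.0389×23.6) = 0.1307 K/W
R_copper = L/(kA) = 0.0038/(396×23.6) = 4.066×10^-7 K/W
R_outer film = 1/(h_o·A) = 1/(16.1×23.6) = 0.002632 K/W
R_total = 0.1334 K/W
Q = ΔT / R_total = 216 / 0.1334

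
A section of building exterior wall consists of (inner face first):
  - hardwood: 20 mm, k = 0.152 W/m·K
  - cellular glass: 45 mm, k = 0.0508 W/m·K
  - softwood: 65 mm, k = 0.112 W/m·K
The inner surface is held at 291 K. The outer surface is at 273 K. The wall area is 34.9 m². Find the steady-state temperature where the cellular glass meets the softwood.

T ≈ 280 K

Model the wall as resistances in series:
R_hardwood = L/(kA) = 0.02/(0.152×34.9) = 0.00377 K/W
R_cellular glass = L/(kA) = 0.045/(0.0508×34.9) = 0.02538 K/W
R_softwood = L/(kA) = 0.065/(0.112×34.9) = 0.01663 K/W
R_total = 0.04578 K/W;  Q = ΔT/R_total = 18/0.04578 = 393.2 W
T_interface = T_inner − Q·ΣR(inner→interface) = 291 − 393×0.02915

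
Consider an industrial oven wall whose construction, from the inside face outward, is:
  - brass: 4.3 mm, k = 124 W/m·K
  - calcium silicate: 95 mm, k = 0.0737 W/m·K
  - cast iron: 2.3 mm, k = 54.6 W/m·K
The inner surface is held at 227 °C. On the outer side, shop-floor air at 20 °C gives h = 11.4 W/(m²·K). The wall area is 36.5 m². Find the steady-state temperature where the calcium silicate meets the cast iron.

T ≈ 33.2 °C

Thermal resistances in series:
R_brass = L/(kA) = 0.0043/(124×36.5) = 9.501×10^-7 K/W
R_calcium silicate = L/(kA) = 0.095/(0.0737×36.5) = 0.03532 K/W
R_cast iron = L/(kA) = 0.0023/(54.6×36.5) = 1.154×10^-6 K/W
R_outer film = 1/(h_o·A) = 1/(11.4×36.5) = 0.002403 K/W
R_total = 0.03772 K/W;  Q = ΔT/R_total = 207/0.03772 = 5488 W
T_interface = T_inner − Q·ΣR(inner→interface) = 227 − 5490×0.03532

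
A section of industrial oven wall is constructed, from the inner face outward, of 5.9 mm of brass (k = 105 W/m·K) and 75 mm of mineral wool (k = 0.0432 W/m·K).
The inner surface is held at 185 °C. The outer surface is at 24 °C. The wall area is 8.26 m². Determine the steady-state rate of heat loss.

Q ≈ 766 W

Model the wall as resistances in series:
R_brass = L/(kA) = 0.0059/(105×8.26) = 6.803×10^-6 K/W
R_mineral wool = L/(kA) = 0.075/(0.0432×8.26) = 0.2102 K/W
R_total = 0.2102 K/W
Q = ΔT / R_total = 161 / 0.2102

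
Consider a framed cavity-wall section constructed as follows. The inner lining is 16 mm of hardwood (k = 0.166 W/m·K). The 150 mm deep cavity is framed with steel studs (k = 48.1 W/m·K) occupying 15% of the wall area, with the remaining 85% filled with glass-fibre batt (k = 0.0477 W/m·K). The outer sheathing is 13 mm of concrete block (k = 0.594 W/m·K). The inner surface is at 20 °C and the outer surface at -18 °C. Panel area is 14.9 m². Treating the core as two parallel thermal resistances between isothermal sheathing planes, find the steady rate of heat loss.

Q ≈ 4070 W

Sheathing layers in series; stud and cavity paths in parallel between them.
R_inner = 0.016/(0.166×14.9) = 0.006469 K/W
R_stud  = 0.15/(48.1×0.15×14.9) = 0.001395 K/W
R_cav   = 0.15/(0.0477×0.85×14.9) = 0.2483 K/W
1/R_core = 1/R_stud + 1/R_cav → R_core = 0.001388 K/W
R_outer = 0.013/(0.594×14.9) = 0.001469 K/W
R_total = 0.009325 K/W
Q = ΔT/R_total = 38/0.009325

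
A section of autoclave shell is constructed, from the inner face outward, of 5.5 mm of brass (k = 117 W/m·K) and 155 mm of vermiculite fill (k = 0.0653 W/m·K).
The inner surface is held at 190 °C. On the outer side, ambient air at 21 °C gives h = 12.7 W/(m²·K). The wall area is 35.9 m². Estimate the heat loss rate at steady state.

Series thermal resistances:
R_brass = L/(kA) = 0.0055/(117×35.9) = 1.309×10^-6 K/W
R_vermiculite fill = L/(kA) = 0.155/(0.0653×35.9) = 0.06612 K/W
R_outer film = 1/(h_o·A) = 1/(12.7×35.9) = 0.002193 K/W
R_total = 0.06831 K/W
Q = ΔT / R_total = 169 / 0.06831

Q ≈ 2470 W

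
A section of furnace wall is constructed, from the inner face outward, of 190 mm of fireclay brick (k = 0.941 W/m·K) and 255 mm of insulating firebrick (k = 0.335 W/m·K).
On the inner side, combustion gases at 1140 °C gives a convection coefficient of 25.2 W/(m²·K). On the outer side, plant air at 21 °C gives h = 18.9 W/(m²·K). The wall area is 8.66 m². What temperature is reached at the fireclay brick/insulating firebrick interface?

Series thermal resistances:
R_inner film = 1/(h_i·A) = 1/(25.2×8.66) = 0.004582 K/W
R_fireclay brick = L/(kA) = 0.19/(0.941×8.66) = 0.02332 K/W
R_insulating firebrick = L/(kA) = 0.255/(0.335×8.66) = 0.0879 K/W
R_outer film = 1/(h_o·A) = 1/(18.9×8.66) = 0.00611 K/W
R_total = 0.1219 K/W;  Q = ΔT/R_total = 1119/0.1219 = 9179 W
T_interface = T_inner − Q·ΣR(inner→interface) = 1140 − 9180×0.0279

T ≈ 884 °C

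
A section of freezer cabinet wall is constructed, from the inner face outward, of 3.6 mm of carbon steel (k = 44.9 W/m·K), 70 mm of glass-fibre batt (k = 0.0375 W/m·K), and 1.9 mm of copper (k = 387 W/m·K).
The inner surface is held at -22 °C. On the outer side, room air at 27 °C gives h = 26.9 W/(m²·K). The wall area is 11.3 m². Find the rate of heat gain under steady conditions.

Model the wall as resistances in series:
R_carbon steel = L/(kA) = 0.0036/(44.9×11.3) = 7.095×10^-6 K/W
R_glass-fibre batt = L/(kA) = 0.07/(0.0375×11.3) = 0.1652 K/W
R_copper = L/(kA) = 0.0019/(387×11.3) = 4.345×10^-7 K/W
R_outer film = 1/(h_o·A) = 1/(26.9×11.3) = 0.00329 K/W
R_total = 0.1685 K/W
Q = ΔT / R_total = 49 / 0.1685

Q ≈ 291 W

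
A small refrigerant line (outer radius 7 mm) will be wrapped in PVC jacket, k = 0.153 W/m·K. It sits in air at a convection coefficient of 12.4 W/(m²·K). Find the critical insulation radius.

r_cr ≈ 12.3 mm

For a cylinder r_cr = k/h = 0.153/12.4
r_cr = 12.3 mm; since the bare radius (7 mm) is below r_cr, adding a thin layer of insulation will *increase* heat loss.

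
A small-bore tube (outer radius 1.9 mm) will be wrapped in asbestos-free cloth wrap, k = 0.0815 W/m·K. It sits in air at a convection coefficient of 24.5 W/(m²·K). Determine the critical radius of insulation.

For a cylinder r_cr = k/h = 0.0815/24.5
r_cr = 3.33 mm; since the bare radius (1.9 mm) is below r_cr, adding a thin layer of insulation will *increase* heat loss.

r_cr ≈ 3.33 mm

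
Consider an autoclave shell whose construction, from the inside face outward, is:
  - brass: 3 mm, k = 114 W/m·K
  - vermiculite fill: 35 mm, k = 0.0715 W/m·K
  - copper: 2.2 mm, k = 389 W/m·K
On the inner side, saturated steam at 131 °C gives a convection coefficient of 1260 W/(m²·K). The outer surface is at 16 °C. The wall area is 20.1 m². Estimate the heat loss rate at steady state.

Q ≈ 4710 W

Thermal resistances in series:
R_inner film = 1/(h_i·A) = 1/(1260×20.1) = 3.949×10^-5 K/W
R_brass = L/(kA) = 0.003/(114×20.1) = 1.309×10^-6 K/W
R_vermiculite fill = L/(kA) = 0.035/(0.0715×20.1) = 0.02435 K/W
R_copper = L/(kA) = 0.0022/(389×20.1) = 2.814×10^-7 K/W
R_total = 0.02439 K/W
Q = ΔT / R_total = 115 / 0.02439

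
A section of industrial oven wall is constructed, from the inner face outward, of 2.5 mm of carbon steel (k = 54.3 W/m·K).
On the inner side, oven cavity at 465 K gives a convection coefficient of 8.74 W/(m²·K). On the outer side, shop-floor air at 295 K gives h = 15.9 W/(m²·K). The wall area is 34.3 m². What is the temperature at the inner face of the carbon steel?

Model the wall as resistances in series:
R_inner film = 1/(h_i·A) = 1/(8.74×34.3) = 0.003336 K/W
R_carbon steel = L/(kA) = 0.0025/(54.3×34.3) = 1.342×10^-6 K/W
R_outer film = 1/(h_o·A) = 1/(15.9×34.3) = 0.001834 K/W
R_total = 0.005171 K/W;  Q = ΔT/R_total = 170/0.005171 = 32880 W
T_interface = T_inner − Q·ΣR(inner→interface) = 465 − 32900×0.003336

T ≈ 355 K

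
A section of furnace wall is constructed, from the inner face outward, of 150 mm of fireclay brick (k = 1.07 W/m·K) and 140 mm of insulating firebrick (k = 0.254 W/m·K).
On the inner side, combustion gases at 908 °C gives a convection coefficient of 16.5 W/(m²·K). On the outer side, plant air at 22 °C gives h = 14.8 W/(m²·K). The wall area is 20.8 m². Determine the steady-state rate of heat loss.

Using the resistance-network approach (series):
R_inner film = 1/(h_i·A) = 1/(16.5×20.8) = 0.002914 K/W
R_fireclay brick = L/(kA) = 0.15/(1.07×20.8) = 0.00674 K/W
R_insulating firebrick = L/(kA) = 0.14/(0.254×20.8) = 0.0265 K/W
R_outer film = 1/(h_o·A) = 1/(14.8×20.8) = 0.003248 K/W
R_total = 0.0394 K/W
Q = ΔT / R_total = 886 / 0.0394

Q ≈ 22500 W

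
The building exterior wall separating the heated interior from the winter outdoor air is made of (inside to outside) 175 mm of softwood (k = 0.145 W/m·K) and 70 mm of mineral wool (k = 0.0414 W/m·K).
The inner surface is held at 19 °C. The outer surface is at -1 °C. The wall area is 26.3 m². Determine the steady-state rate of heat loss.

Q ≈ 182 W

Model the wall as resistances in series:
R_softwood = L/(kA) = 0.175/(0.145×26.3) = 0.04589 K/W
R_mineral wool = L/(kA) = 0.07/(0.0414×26.3) = 0.06429 K/W
R_total = 0.1102 K/W
Q = ΔT / R_total = 20 / 0.1102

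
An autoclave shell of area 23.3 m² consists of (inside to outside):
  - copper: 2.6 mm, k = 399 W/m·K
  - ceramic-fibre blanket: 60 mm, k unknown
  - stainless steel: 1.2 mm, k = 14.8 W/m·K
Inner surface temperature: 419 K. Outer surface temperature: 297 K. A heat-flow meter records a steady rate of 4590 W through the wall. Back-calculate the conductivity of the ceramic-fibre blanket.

k ≈ 0.0969 W/(m·K)

Model the wall as resistances in series:
R_copper = L/(kA) = 0.0026/(399×23.3) = 2.797×10^-7 K/W
R_stainless steel = L/(kA) = 0.0012/(14.8×23.3) = 3.48×10^-6 K/W
Sum of known resistances R_other = 3.76×10^-6 K/W
Total R = ΔT/Q = 122/4590 = 0.02658 K/W
R_ceramic-fibre blanket = R_total − R_other = 0.02658 K/W
k = L/(R·A) = 0.06/(0.02658×23.3)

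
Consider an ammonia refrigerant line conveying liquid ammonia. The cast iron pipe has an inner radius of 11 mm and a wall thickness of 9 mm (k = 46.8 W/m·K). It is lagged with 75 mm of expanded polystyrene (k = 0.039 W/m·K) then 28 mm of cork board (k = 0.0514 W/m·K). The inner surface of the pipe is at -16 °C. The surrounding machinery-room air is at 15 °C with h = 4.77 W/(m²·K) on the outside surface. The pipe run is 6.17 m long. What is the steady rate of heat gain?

For a radial system each layer contributes R = ln(r_out/r_in)/(2πkL); films add R = 1/(hA).
R_cast iron pipe wall = ln(20/11)/(2π×46.8×6.17) = 3.295×10^-4 K/W
R_expanded polystyrene = ln(95/20)/(2π×0.039×6.17) = 1.031 K/W
R_cork board = ln(123/95)/(2π×0.0514×6.17) = 0.1296 K/W
R_outer film = 1/(h_o·2πr_oL) = 1/(4.77×2π×0.123×6.17) = 0.04397 K/W
R_total = 1.204 K/W
Q = ΔT/R_total = 31/1.204

Q ≈ 25.7 W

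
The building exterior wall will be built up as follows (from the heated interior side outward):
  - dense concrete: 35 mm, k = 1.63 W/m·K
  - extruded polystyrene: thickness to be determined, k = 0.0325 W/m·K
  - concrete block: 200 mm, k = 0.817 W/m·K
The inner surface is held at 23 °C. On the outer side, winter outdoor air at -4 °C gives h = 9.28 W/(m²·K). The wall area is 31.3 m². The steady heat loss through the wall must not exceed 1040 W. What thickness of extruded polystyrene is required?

Treating each layer as a thermal resistance in series:
R_dense concrete = L/(kA) = 0.035/(1.63×31.3) = 6.86×10^-4 K/W
R_concrete block = L/(kA) = 0.2/(0.817×31.3) = 0.007821 K/W
R_outer film = 1/(h_o·A) = 1/(9.28×31.3) = 0.003443 K/W
Sum of the known resistances R_other = 0.01195 K/W
Required total resistance R_tot = ΔT/Q_allow = 27/1040 = 0.02596 K/W
R_extruded polystyrene = R_tot − R_other = 0.01401 K/W
L = R·k·A = 0.01401×0.0325×31.3

L ≈ 14.3 mm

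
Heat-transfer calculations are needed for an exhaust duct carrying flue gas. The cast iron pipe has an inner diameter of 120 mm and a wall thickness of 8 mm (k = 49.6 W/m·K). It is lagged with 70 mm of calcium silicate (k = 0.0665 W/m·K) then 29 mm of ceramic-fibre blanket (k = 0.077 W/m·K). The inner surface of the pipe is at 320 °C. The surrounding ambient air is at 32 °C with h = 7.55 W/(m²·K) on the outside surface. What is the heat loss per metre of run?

q′ ≈ 130 W/m

Radial resistances (cylindrical: R_cond = ln(r_o/r_i)/(2πkL), R_conv = 1/(h·2πrL)):
R_cast iron pipe wall = ln(68/60)/(2π×49.6×1) = 4.016×10^-4 K/W
R_calcium silicate = ln(138/68)/(2π×0.0665×1) = 1.694 K/W
R_ceramic-fibre blanket = ln(167/138)/(2π×0.077×1) = 0.3942 K/W
R_outer film = 1/(h_o·2πr_oL) = 1/(7.55×2π×0.167×1) = 0.1262 K/W
R_total = 2.215 K/W
Q = ΔT/R_total = 288/2.215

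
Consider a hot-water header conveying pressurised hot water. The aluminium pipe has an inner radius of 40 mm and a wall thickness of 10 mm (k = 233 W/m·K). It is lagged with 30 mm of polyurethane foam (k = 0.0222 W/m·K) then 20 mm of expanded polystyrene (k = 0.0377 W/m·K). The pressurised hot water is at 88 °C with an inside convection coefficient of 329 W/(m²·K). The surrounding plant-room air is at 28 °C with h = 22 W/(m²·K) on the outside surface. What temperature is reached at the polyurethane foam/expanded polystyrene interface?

Cylindrical conduction, so R = ln(r₂/r₁)/(2πkL) per layer, in series:
R_inner film = 1/(h_i·2πr₁L) = 1/(329×2π×0.04×1) = 0.01209 K/W
R_aluminium pipe wall = ln(50/40)/(2π×233×1) = 1.524×10^-4 K/W
R_polyurethane foam = ln(80/50)/(2π×0.0222×1) = 3.37 K/W
R_expanded polystyrene = ln(100/80)/(2π×0.0377×1) = 0.942 K/W
R_outer film = 1/(h_o·2πr_oL) = 1/(22×2π×0.1×1) = 0.07234 K/W
R_total = 4.396 K/W
Q = ΔT/R_total = 60/4.396
Q = 13.6 W/m
T_interface = T_inner − Q·ΣR(inner→interface) = 88 − 13.6×3.382

T ≈ 41.8 °C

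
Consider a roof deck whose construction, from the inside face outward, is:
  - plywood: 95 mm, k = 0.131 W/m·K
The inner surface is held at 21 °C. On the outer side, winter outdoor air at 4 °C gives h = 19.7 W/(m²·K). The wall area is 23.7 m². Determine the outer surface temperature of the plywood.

Treating each layer as a thermal resistance in series:
R_plywood = L/(kA) = 0.095/(0.131×23.7) = 0.0306 K/W
R_outer film = 1/(h_o·A) = 1/(19.7×23.7) = 0.002142 K/W
R_total = 0.03274 K/W;  Q = ΔT/R_total = 17/0.03274 = 519.2 W
T_interface = T_inner − Q·ΣR(inner→interface) = 21 − 519×0.0306

T ≈ 5.11 °C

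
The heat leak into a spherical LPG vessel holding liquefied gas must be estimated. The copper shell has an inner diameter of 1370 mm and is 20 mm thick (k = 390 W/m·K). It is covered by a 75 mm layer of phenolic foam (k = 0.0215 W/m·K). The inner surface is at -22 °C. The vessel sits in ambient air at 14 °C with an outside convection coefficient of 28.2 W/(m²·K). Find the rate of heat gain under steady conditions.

For a spherical shell R = (1/r₁ − 1/r₂)/(4πk); film R = 1/(h·4πr²). In series:
R_copper shell = (1/0.685 − 1/0.705)/(4π×390) = 8.45×10^-6 K/W
R_phenolic foam = (1/0.705 − 1/0.78)/(4π×0.0215) = 0.5048 K/W
R_outer film = 1/(h·4πr_o²) = 1/(28.2×4π×0.78²) = 0.004638 K/W
R_total = 0.5095 K/W
Q = ΔT/R_total = 36/0.5095

Q ≈ 70.7 W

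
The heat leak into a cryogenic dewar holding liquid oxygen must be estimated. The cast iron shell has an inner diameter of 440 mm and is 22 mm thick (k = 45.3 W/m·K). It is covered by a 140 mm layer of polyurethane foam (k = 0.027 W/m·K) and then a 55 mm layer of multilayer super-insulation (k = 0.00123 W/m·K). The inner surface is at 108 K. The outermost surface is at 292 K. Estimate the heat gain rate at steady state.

For a spherical shell R = (1/r₁ − 1/r₂)/(4πk); film R = 1/(h·4πr²). In series:
R_cast iron shell = (1/0.22 − 1/0.242)/(4π×45.3) = 7.259×10^-4 K/W
R_polyurethane foam = (1/0.242 − 1/0.382)/(4π×0.027) = 4.464 K/W
R_multilayer super-insulation = (1/0.382 − 1/0.437)/(4π×0.00123) = 21.32 K/W
R_total = 25.78 K/W
Q = ΔT/R_total = 184/25.78

Q ≈ 7.14 W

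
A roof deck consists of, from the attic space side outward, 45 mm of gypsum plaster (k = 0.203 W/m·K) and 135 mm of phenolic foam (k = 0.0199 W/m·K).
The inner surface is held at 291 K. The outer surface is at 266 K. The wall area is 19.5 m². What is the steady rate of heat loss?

Thermal resistances in series:
R_gypsum plaster = L/(kA) = 0.045/(0.203×19.5) = 0.01137 K/W
R_phenolic foam = L/(kA) = 0.135/(0.0199×19.5) = 0.3479 K/W
R_total = 0.3593 K/W
Q = ΔT / R_total = 25 / 0.3593

Q ≈ 69.6 W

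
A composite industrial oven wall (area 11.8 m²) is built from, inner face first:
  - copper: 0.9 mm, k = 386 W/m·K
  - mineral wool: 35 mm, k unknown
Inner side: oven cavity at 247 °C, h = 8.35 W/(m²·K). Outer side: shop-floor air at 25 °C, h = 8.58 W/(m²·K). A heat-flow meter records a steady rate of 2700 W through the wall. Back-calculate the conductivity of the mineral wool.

Model the wall as resistances in series:
R_inner film = 1/(h_i·A) = 1/(8.35×11.8) = 0.01015 K/W
R_copper = L/(kA) = 0.0009/(386×11.8) = 1.976×10^-7 K/W
R_outer film = 1/(h_o·A) = 1/(8.58×11.8) = 0.009877 K/W
Sum of known resistances R_other = 0.02003 K/W
Total R = ΔT/Q = 222/2700 = 0.08222 K/W
R_mineral wool = R_total − R_other = 0.0622 K/W
k = L/(R·A) = 0.035/(0.0622×11.8)

k ≈ 0.0477 W/(m·K)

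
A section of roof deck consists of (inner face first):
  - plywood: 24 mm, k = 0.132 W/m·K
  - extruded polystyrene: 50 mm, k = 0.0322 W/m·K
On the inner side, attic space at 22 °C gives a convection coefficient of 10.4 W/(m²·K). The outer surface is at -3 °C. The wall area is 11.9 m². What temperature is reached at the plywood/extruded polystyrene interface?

Series thermal resistances:
R_inner film = 1/(h_i·A) = 1/(10.4×11.9) = 0.00808 K/W
R_plywood = L/(kA) = 0.024/(0.132×11.9) = 0.01528 K/W
R_extruded polystyrene = L/(kA) = 0.05/(0.0322×11.9) = 0.1305 K/W
R_total = 0.1538 K/W;  Q = ΔT/R_total = 25/0.1538 = 162.5 W
T_interface = T_inner − Q·ΣR(inner→interface) = 22 − 163×0.02336

T ≈ 18.2 °C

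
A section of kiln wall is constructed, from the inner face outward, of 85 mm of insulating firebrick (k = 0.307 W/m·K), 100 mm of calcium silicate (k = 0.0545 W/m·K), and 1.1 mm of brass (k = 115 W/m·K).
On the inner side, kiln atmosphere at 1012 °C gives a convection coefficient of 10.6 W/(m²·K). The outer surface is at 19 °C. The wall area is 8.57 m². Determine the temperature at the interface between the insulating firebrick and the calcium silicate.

Series thermal resistances:
R_inner film = 1/(h_i·A) = 1/(10.6×8.57) = 0.01101 K/W
R_insulating firebrick = L/(kA) = 0.085/(0.307×8.57) = 0.03231 K/W
R_calcium silicate = L/(kA) = 0.1/(0.0545×8.57) = 0.2141 K/W
R_brass = L/(kA) = 0.0011/(115×8.57) = 1.116×10^-6 K/W
R_total = 0.2574 K/W;  Q = ΔT/R_total = 993/0.2574 = 3858 W
T_interface = T_inner − Q·ΣR(inner→interface) = 1012 − 3860×0.04332

T ≈ 845 °C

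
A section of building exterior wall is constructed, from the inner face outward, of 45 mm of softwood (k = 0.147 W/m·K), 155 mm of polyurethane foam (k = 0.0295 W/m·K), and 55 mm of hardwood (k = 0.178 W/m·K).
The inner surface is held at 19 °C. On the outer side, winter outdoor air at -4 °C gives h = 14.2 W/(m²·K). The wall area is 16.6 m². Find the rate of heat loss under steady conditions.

Series thermal resistances:
R_softwood = L/(kA) = 0.045/(0.147×16.6) = 0.01844 K/W
R_polyurethane foam = L/(kA) = 0.155/(0.0295×16.6) = 0.3165 K/W
R_hardwood = L/(kA) = 0.055/(0.178×16.6) = 0.01861 K/W
R_outer film = 1/(h_o·A) = 1/(14.2×16.6) = 0.004242 K/W
R_total = 0.3578 K/W
Q = ΔT / R_total = 23 / 0.3578

Q ≈ 64.3 W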